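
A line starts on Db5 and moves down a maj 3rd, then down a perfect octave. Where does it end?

A major third down from Db5 is Bbb4.
Bbb4 down a perfect octave → Bbb3 (12 semitones).

Bbb3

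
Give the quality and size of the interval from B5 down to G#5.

minor 3rd

Descending from B5 to G#5 is the same interval as ascending G#5 to B5.
G to B spans three letter names (G-A-B), so the interval is some kind of third.
A major third would be 4 semitones, but G#5 to B5 is 3 — one semitone narrower, making it a minor third.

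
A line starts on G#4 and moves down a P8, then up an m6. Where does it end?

Down a perfect octave from G#4: G#3 (12 semitones down).
A minor sixth up from G#3 is E4.

E4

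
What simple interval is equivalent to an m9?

minor second

Subtracting seven from the interval number removes an octave: 9 − 7 = 2.
Quality carries through unchanged, so the simple form is a minor second.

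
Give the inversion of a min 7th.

major 2nd

The rule of nine gives the new number: 9 − 7 = 2, so a seventh becomes a second.
The quality also flips — minor becomes major — giving a major second.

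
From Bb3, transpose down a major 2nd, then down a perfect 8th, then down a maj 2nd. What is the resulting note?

A major second down from Bb3 is Ab3.
A perfect octave down from Ab3 is Ab2.
Down a major second from Ab2: Gb2 (2 semitones down).

Gb2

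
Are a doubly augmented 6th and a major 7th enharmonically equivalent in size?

Yes

A doubly augmented sixth = 11 semitones = a major seventh; enharmonically equal.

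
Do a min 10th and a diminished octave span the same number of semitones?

No

15 semitones (minor tenth) vs 11 semitones (diminished octave): not equal.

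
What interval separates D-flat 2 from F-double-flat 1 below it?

augmented sixth

Descending from Db2 to Fbb1 is the same interval as ascending Fbb1 to Db2.
F to D spans six letter names (F-G-A-B-C-D): a sixth.
A major sixth would be 9 semitones; Fbb1 to Db2 is 10, one semitone wider, so the interval is augmented.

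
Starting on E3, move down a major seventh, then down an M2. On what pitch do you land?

Eb2

A major seventh down from E3 is F2.
Down a major second from F2: Eb2 (2 semitones down).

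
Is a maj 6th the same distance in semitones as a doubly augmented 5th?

Both span 9 semitones: a major sixth and a doubly augmented fifth are the same chromatic distance.

Yes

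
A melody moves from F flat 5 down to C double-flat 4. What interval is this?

augmented eleventh

Descending from Fb5 to Cbb4 is the same interval as ascending Cbb4 to Fb5.
C to F spans four letter names (C-D-E-F), plus an octave: an eleventh.
A perfect eleventh would be 17 semitones; Cbb4 to Fb5 is 18, one semitone wider, so the interval is augmented.
(Equivalently, a compound augmented fourth: an augmented fourth plus an octave.)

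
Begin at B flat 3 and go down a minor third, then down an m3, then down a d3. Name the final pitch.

C double-sharp 3

Bb3 down a minor third → G3 (3 semitones).
G3 down a minor third → E3 (3 semitones).
A diminished third down from E3 is C##3.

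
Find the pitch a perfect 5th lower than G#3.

Five letter names down from G: C.
A perfect fifth spans 7 semitones, so from G#3 the target pitch is C#3.

C#3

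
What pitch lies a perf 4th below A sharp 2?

E sharp 2

The fourth takes the letter from A down to E.
A perfect fourth is 5 semitones; 5 semitones down from A#2 gives E#2.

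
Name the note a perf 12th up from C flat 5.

Five letters up from C (plus an octave) reaches G.
A perfect twelfth spans 19 semitones, so from Cb5 the target pitch is Gb6.

G flat 6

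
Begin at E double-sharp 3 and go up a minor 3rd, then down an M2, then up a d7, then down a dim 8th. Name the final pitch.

Up a minor third from E##3: G##3 (3 semitones up).
Down a major second from G##3: F##3 (2 semitones down).
F##3 up a diminished seventh → E4 (9 semitones).
A diminished octave down from E4 is E#3.

E sharp 3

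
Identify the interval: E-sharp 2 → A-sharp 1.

perfect fifth

Descending from E#2 to A#1 is the same interval as ascending A#1 to E#2.
A to E spans five letter names (A-B-C-D-E) — that makes it a fifth of some quality.
Counting semitones, A#1→E#2 is 7, which is the perfect fifth.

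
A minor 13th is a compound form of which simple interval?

minor sixth

Subtracting seven from the interval number removes an octave: 13 − 7 = 6.
Quality carries through unchanged, so the simple form is a minor sixth.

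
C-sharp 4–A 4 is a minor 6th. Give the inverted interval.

The rule of nine gives the new number: 9 − 6 = 3, so a sixth becomes a third.
The quality also flips — minor becomes major — giving a major third.

M3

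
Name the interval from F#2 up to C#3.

F to C spans five letter names (F-G-A-B-C): a fifth.
F#2 to C#3 is 7 semitones, matching the perfect fifth exactly, so the quality is perfect.

perfect fifth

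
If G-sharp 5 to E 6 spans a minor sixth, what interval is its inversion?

Interval numbers invert to sum to nine: 6 + 3 = 9, so a sixth inverts to a third.
Quality inverts too: minor becomes major. That makes the inversion a major third.

M3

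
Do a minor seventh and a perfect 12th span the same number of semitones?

A minor seventh is 10 semitones but a perfect twelfth is 19 semitones — different sizes.

No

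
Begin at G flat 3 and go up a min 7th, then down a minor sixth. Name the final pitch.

A flat 3

A minor seventh up from Gb3 is Fb4.
Fb4 down a minor sixth → Ab3 (8 semitones).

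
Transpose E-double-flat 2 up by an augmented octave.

E-flat 3

The letter stays E (same as the start), shifted an octave up.
An augmented octave is 13 semitones; 13 semitones up from Ebb2 gives Eb3.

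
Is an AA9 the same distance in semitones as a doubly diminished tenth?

16 semitones (doubly augmented ninth) vs 13 semitones (doubly diminished tenth): not equal.

No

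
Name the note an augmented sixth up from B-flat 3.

G-sharp 4

The sixth takes the letter from B up to G.
Moving 10 semitones up from Bb3 (the size of an augmented sixth) reaches G#4.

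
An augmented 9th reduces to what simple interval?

Take out an octave (7 from the number): 9 − 7 = 2.
So an augmented ninth is an octave plus an augmented second. The quality is unchanged.

augmented second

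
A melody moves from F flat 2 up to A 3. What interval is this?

augmented tenth

F to A spans three letter names (F-G-A), plus an octave, so the interval is some kind of tenth.
A major tenth would be 16 semitones; Fb2 to A3 is 17, one semitone wider, so the interval is augmented.
(Equivalently, a compound augmented third: an augmented third plus an octave.)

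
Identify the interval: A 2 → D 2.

Descending from A2 to D2 is the same interval as ascending D2 to A2.
D to A spans five letter names (D-E-F-G-A) — that makes it a fifth of some quality.
The perfect fifth spans 7 semitones, and D2 to A2 is exactly 7 semitones — so this is a perfect fifth.

P5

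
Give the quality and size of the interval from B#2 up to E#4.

B to E spans four letter names (B-C-D-E), plus an octave — that makes it an eleventh of some quality.
The perfect eleventh spans 17 semitones, and B#2 to E#4 is exactly 17 semitones — so this is a perfect eleventh.
(Equivalently, a compound perfect fourth: a perfect fourth plus an octave.)

perfect eleventh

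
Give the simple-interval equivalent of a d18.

Subtracting seven from the interval number removes an octave: 18 − 14 = 4.
That makes a diminished eighteenth a compound diminished fourth — 2 octaves plus a diminished fourth.

diminished fourth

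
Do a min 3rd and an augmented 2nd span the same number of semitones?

A minor third spans 3 semitones, and an augmented second also spans 3 semitones — they're enharmonic.

Yes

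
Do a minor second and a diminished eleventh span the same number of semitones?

A minor second spans 1 semitone; a diminished eleventh spans 16 semitones. They differ by 15.

No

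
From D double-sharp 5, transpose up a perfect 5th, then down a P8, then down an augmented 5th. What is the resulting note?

D##5 up a perfect fifth → A##5 (7 semitones).
A##5 down a perfect octave → A##4 (12 semitones).
A##4 down an augmented fifth → D#4 (8 semitones).

D sharp 4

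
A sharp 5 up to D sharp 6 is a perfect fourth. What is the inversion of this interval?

The rule of nine gives the new number: 9 − 4 = 5, so a fourth becomes a fifth.
And perfect stays perfect under inversion, so we get a perfect fifth.

P5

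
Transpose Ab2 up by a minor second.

Bbb2

The second takes the letter from A up to B.
Moving 1 semitone up from Ab2 (the size of a minor second) reaches Bbb2.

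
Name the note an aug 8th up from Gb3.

G4

The letter stays G (same as the start), shifted an octave up.
An augmented octave spans 13 semitones, so from Gb3 the target pitch is G4.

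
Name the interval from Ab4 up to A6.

A to A is the same letter name, plus 2 octaves — that makes it a fifteenth of some quality.
The perfect fifteenth is 24 semitones; here we have 25, one semitone wider: augmented.
(Equivalently, a compound augmented octave: an augmented octave plus an octave.)

augmented fifteenth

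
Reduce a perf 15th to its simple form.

perfect 8th

Each octave removed subtracts seven from the number: 15 − 7 = 8.
Quality carries through unchanged, so the simple form is a perfect octave.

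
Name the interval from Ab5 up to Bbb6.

A to B spans two letter names (A-B), plus an octave, so the interval is some kind of ninth.
At 13 semitones, Ab5→Bbb6 falls one short of a major ninth: minor.
(Equivalently, a compound minor second: a minor second plus an octave.)

minor 9th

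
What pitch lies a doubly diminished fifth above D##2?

Counting five letter names up from D lands on A.
Moving 5 semitones up from D##2 (the size of a doubly diminished fifth) reaches A2.

A2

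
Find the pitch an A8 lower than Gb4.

Gbb3

The letter stays G (same as the start), shifted an octave down.
An augmented octave is 13 semitones; 13 semitones down from Gb4 gives Gbb3.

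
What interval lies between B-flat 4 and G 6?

B to G spans six letter names (B-C-D-E-F-G), plus an octave — that makes it a thirteenth of some quality.
Bb4 to G6 is 21 semitones, matching the major thirteenth exactly, so the quality is major.
(Equivalently, a compound major sixth: a major sixth plus an octave.)

major thirteenth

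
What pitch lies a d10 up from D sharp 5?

Three letters up from D (plus an octave) reaches F.
A diminished tenth is 14 semitones; 14 semitones up from D#5 gives F6.

F 6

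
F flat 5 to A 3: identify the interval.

d13

Descending from Fb5 to A3 is the same interval as ascending A3 to Fb5.
A to F spans six letter names (A-B-C-D-E-F), plus an octave, so the interval is some kind of thirteenth.
A3 to Fb5 spans 19 semitones — two semitones narrower than the major thirteenth (21) — giving a diminished thirteenth.
(Equivalently, a compound diminished sixth: a diminished sixth plus an octave.)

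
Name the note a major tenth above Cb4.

Three letters up from C (plus an octave) reaches E.
A major tenth spans 16 semitones, so from Cb4 the target pitch is Eb5.

Eb5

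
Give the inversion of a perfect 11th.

P5

First reduce the compound perfect eleventh to its simple form, a perfect fourth.
The rule of nine gives the new number: 9 − 4 = 5, so a fourth becomes a fifth.
Quality inverts too: perfect stays perfect. That makes the inversion a perfect fifth.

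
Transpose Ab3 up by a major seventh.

Seven letter names up from A: G.
A major seventh spans 11 semitones, so from Ab3 the target pitch is G4.

G4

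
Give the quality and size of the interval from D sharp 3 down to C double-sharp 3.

m2

Descending from D#3 to C##3 is the same interval as ascending C##3 to D#3.
C to D spans two letter names (C-D): a second.
C##3 to D#3 is 1 semitone, a half step short of the major second (2), so this is minor.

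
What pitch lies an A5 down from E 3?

Five letter names down from E: A.
Moving 8 semitones down from E3 (the size of an augmented fifth) reaches Ab2.

A flat 2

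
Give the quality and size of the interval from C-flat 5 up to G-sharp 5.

C to G spans five letter names (C-D-E-F-G): a fifth.
A perfect fifth would be 7 semitones; Cb5 to G#5 is 9, two semitones wider, so the interval is doubly augmented.

AA5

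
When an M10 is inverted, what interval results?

First reduce the compound major tenth to its simple form, a major third.
Inverted interval numbers add to nine, so a third pairs with a sixth (3 + 6 = 9).
Quality inverts too: major becomes minor. That makes the inversion a minor sixth.

minor 6th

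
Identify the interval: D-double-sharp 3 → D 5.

D to D is the same letter name, plus 2 octaves: a fifteenth.
D##3 to D5 spans 22 semitones — two semitones narrower than the perfect fifteenth (24) — giving a doubly diminished fifteenth.
(Equivalently, a compound doubly diminished octave: a doubly diminished octave plus an octave.)

doubly diminished fifteenth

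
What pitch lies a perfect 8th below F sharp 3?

F sharp 2

An octave keeps the letter name F, an octave down from F.
Moving 12 semitones down from F#3 (the size of a perfect octave) reaches F#2.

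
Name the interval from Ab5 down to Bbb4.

major 7th

Descending from Ab5 to Bbb4 is the same interval as ascending Bbb4 to Ab5.
B to A spans seven letter names (B-C-D-E-F-G-A), so the interval is some kind of seventh.
The major seventh spans 11 semitones, and Bbb4 to Ab5 is exactly 11 semitones — so this is a major seventh.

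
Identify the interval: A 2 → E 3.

perfect 5th

A to E spans five letter names (A-B-C-D-E) — that makes it a fifth of some quality.
The perfect fifth spans 7 semitones, and A2 to E3 is exactly 7 semitones — so this is a perfect fifth.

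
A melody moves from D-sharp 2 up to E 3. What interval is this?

minor 9th

D to E spans two letter names (D-E), plus an octave, so the interval is some kind of ninth.
A major ninth would be 14 semitones, but D#2 to E3 is 13 — one semitone narrower, making it a minor ninth.
(Equivalently, a compound minor second: a minor second plus an octave.)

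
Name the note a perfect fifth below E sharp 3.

Counting five letter names down from E lands on A.
A perfect fifth spans 7 semitones, so from E#3 the target pitch is A#2.

A sharp 2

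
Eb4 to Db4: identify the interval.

Descending from Eb4 to Db4 is the same interval as ascending Db4 to Eb4.
D to E spans two letter names (D-E) — that makes it a second of some quality.
Db4 to Eb4 is 2 semitones, matching the major second exactly, so the quality is major.

major second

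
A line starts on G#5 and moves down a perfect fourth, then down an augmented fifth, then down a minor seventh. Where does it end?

Down a perfect fourth from G#5: D#5 (5 semitones down).
An augmented fifth down from D#5 is G4.
Down a minor seventh from G4: A3 (10 semitones down).

A3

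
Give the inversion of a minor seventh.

major 2nd

Inverted interval numbers add to nine, so a seventh pairs with a second (7 + 2 = 9).
The quality also flips — minor becomes major — giving a major second.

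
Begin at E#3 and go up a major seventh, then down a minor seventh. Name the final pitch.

Up a major seventh from E#3: D##4 (11 semitones up).
A minor seventh down from D##4 is E##3.

E##3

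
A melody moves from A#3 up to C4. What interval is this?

A to C spans three letter names (A-B-C) — that makes it a third of some quality.
The major third is 4 semitones; here we have 2, two semitones narrower: diminished.

diminished third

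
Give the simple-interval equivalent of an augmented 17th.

Each octave removed subtracts seven from the number: 17 − 14 = 3.
Quality carries through unchanged, so the simple form is an augmented third.

augmented third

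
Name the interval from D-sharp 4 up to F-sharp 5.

D to F spans three letter names (D-E-F), plus an octave: a tenth.
D#4 to F#5 is 15 semitones, a half step short of the major tenth (16), so this is minor.
(Equivalently, a compound minor third: a minor third plus an octave.)

minor tenth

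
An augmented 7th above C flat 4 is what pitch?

Counting seven letter names up from C lands on B.
Moving 12 semitones up from Cb4 (the size of an augmented seventh) reaches B4.

B 4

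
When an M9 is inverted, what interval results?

First reduce the compound major ninth to its simple form, a major second.
Inverted interval numbers add to nine, so a second pairs with a seventh (2 + 7 = 9).
And major becomes minor under inversion, so we get a minor seventh.

minor seventh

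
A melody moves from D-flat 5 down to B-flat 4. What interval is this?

Descending from Db5 to Bb4 is the same interval as ascending Bb4 to Db5.
B to D spans three letter names (B-C-D) — that makes it a third of some quality.
A major third would be 4 semitones, but Bb4 to Db5 is 3 — one semitone narrower, making it a minor third.

minor third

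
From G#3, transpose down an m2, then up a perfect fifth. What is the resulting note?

A minor second down from G#3 is F##3.
Up a perfect fifth from F##3: C##4 (7 semitones up).

C##4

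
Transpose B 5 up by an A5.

Five letter names up from B: F.
An augmented fifth is 8 semitones; 8 semitones up from B5 gives F##6.

F-double-sharp 6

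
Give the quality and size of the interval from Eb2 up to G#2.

augmented 3rd

E to G spans three letter names (E-F-G): a third.
A major third would be 4 semitones; Eb2 to G#2 is 5, one semitone wider, so the interval is augmented.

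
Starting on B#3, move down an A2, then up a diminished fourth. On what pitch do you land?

B#3 down an augmented second → A3 (3 semitones).
A diminished fourth up from A3 is Db4.

Db4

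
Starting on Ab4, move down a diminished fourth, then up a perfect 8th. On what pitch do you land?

Ab4 down a diminished fourth → E4 (4 semitones).
E4 up a perfect octave → E5 (12 semitones).

E5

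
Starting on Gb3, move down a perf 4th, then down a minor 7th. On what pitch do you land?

Eb2

A perfect fourth down from Gb3 is Db3.
Db3 down a minor seventh → Eb2 (10 semitones).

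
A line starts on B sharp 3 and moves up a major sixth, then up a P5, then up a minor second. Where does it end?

B#3 up a major sixth → G##4 (9 semitones).
Up a perfect fifth from G##4: D##5 (7 semitones up).
D##5 up a minor second → E#5 (1 semitone).

E sharp 5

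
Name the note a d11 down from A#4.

The eleventh's letter: A down four letter names plus an octave → E.
A diminished eleventh spans 16 semitones, so from A#4 the target pitch is E##3.

E##3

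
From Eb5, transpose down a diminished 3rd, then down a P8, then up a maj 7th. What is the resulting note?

B#4

Down a diminished third from Eb5: C#5 (2 semitones down).
C#5 down a perfect octave → C#4 (12 semitones).
C#4 up a major seventh → B#4 (11 semitones).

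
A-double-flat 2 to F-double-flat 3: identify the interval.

minor sixth

A to F spans six letter names (A-B-C-D-E-F), so the interval is some kind of sixth.
Abb2 to Fbb3 is 8 semitones, a half step short of the major sixth (9), so this is minor.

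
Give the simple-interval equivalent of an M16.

M2

Subtracting seven from the interval number removes an octave: 16 − 14 = 2.
That makes a major sixteenth a compound major second — 2 octaves plus a major second.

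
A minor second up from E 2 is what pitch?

Counting two letter names up from E lands on F.
Moving 1 semitone up from E2 (the size of a minor second) reaches F2.

F 2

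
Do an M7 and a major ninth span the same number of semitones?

No

11 semitones (major seventh) vs 14 semitones (major ninth): not equal.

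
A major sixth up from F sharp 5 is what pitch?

D sharp 6

Counting six letter names up from F lands on D.
A major sixth is 9 semitones; 9 semitones up from F#5 gives D#6.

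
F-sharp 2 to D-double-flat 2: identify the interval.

doubly augmented 3rd

Descending from F#2 to Dbb2 is the same interval as ascending Dbb2 to F#2.
D to F spans three letter names (D-E-F) — that makes it a third of some quality.
A major third would be 4 semitones; Dbb2 to F#2 is 6, two semitones wider, so the interval is doubly augmented.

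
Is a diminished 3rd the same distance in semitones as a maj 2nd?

Yes

A diminished third = 2 semitones = a major second; enharmonically equal.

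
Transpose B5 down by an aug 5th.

Eb5

The fifth takes the letter from B down to E.
An augmented fifth spans 8 semitones, so from B5 the target pitch is Eb5.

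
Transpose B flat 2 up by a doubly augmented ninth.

C double-sharp 4

Two letters up from B (plus an octave) reaches C.
A doubly augmented ninth spans 16 semitones, so from Bb2 the target pitch is C##4.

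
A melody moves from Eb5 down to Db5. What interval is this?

major second

Descending from Eb5 to Db5 is the same interval as ascending Db5 to Eb5.
D to E spans two letter names (D-E), so the interval is some kind of second.
Db5 to Eb5 is 2 semitones, matching the major second exactly, so the quality is major.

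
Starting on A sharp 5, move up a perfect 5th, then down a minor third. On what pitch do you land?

C double-sharp 6

A perfect fifth up from A#5 is E#6.
E#6 down a minor third → C##6 (3 semitones).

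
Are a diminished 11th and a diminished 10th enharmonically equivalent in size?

16 semitones (diminished eleventh) vs 14 semitones (diminished tenth): not equal.

No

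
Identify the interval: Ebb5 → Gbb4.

major 6th

Descending from Ebb5 to Gbb4 is the same interval as ascending Gbb4 to Ebb5.
G to E spans six letter names (G-A-B-C-D-E): a sixth.
The major sixth spans 9 semitones, and Gbb4 to Ebb5 is exactly 9 semitones — so this is a major sixth.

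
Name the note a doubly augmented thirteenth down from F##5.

Counting six letter names plus an octave down from F lands on A.
A doubly augmented thirteenth spans 23 semitones, so from F##5 the target pitch is Ab3.

Ab3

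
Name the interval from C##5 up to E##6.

C to E spans three letter names (C-D-E), plus an octave, so the interval is some kind of tenth.
C##5 to E##6 is 16 semitones, matching the major tenth exactly, so the quality is major.
(Equivalently, a compound major third: a major third plus an octave.)

major 10th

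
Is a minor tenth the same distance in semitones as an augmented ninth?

Both span 15 semitones: a minor tenth and an augmented ninth are the same chromatic distance.

Yes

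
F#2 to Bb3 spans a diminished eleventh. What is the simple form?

diminished 4th

Take out an octave (7 from the number): 11 − 7 = 4.
That makes a diminished eleventh a compound diminished fourth — an octave plus a diminished fourth.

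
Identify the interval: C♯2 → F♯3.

perfect eleventh

C to F spans four letter names (C-D-E-F), plus an octave, so the interval is some kind of eleventh.
The perfect eleventh spans 17 semitones, and C#2 to F#3 is exactly 17 semitones — so this is a perfect eleventh.
(Equivalently, a compound perfect fourth: a perfect fourth plus an octave.)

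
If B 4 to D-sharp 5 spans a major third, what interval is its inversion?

The rule of nine gives the new number: 9 − 3 = 6, so a third becomes a sixth.
The quality also flips — major becomes minor — giving a minor sixth.

m6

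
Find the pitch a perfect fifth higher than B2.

F#3

The fifth takes the letter from B up to F.
A perfect fifth spans 7 semitones, so from B2 the target pitch is F#3.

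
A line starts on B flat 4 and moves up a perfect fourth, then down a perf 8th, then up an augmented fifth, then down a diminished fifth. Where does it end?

Bb4 up a perfect fourth → Eb5 (5 semitones).
Down a perfect octave from Eb5: Eb4 (12 semitones down).
Up an augmented fifth from Eb4: B4 (8 semitones up).
Down a diminished fifth from B4: E#4 (6 semitones down).

E sharp 4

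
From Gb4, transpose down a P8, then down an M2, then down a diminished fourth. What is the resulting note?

C3

A perfect octave down from Gb4 is Gb3.
A major second down from Gb3 is Fb3.
Fb3 down a diminished fourth → C3 (4 semitones).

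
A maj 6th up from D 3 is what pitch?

Six letter names up from D: B.
A major sixth is 9 semitones; 9 semitones up from D3 gives B3.

B 3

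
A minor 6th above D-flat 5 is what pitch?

B-double-flat 5

Counting six letter names up from D lands on B.
A minor sixth is 8 semitones; 8 semitones up from Db5 gives Bbb5.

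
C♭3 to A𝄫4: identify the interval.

C to A spans six letter names (C-D-E-F-G-A), plus an octave — that makes it a thirteenth of some quality.
Cb3 to Abb4 is 20 semitones, a half step short of the major thirteenth (21), so this is minor.
(Equivalently, a compound minor sixth: a minor sixth plus an octave.)

minor thirteenth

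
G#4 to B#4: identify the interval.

major third

G to B spans three letter names (G-A-B), so the interval is some kind of third.
G#4 to B#4 is 4 semitones, matching the major third exactly, so the quality is major.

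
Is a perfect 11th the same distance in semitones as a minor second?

A perfect eleventh spans 17 semitones; a minor second spans 1 semitone. They differ by 16.

No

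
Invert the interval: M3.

m6

The rule of nine gives the new number: 9 − 3 = 6, so a third becomes a sixth.
The quality also flips — major becomes minor — giving a minor sixth.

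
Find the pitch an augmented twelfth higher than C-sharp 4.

Counting five letter names plus an octave up from C lands on G.
An augmented twelfth spans 20 semitones, so from C#4 the target pitch is G##5.

G-double-sharp 5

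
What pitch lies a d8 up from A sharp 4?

For an octave the letter name doesn't change: still A, an octave up.
A diminished octave is 11 semitones; 11 semitones up from A#4 gives A5.

A 5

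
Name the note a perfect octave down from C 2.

The letter stays C (same as the start), shifted an octave down.
A perfect octave spans 12 semitones, so from C2 the target pitch is C1.

C 1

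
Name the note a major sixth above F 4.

D 5

The sixth takes the letter from F up to D.
A major sixth spans 9 semitones, so from F4 the target pitch is D5.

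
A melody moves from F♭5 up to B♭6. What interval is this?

augmented 11th

F to B spans four letter names (F-G-A-B), plus an octave, so the interval is some kind of eleventh.
A perfect eleventh would be 17 semitones; Fb5 to Bb6 is 18, one semitone wider, so the interval is augmented.
(Equivalently, a compound augmented fourth: an augmented fourth plus an octave.)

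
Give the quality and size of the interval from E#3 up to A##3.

E to A spans four letter names (E-F-G-A), so the interval is some kind of fourth.
The perfect fourth is 5 semitones; here we have 6, one semitone wider: augmented.

augmented fourth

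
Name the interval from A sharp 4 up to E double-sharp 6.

augmented twelfth

A to E spans five letter names (A-B-C-D-E), plus an octave, so the interval is some kind of twelfth.
The perfect twelfth is 19 semitones; here we have 20, one semitone wider: augmented.
(Equivalently, a compound augmented fifth: an augmented fifth plus an octave.)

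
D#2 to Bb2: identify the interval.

D to B spans six letter names (D-E-F-G-A-B), so the interval is some kind of sixth.
The major sixth is 9 semitones; here we have 7, two semitones narrower: diminished.

diminished sixth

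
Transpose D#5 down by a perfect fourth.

Four letter names down from D: A.
Moving 5 semitones down from D#5 (the size of a perfect fourth) reaches A#4.

A#4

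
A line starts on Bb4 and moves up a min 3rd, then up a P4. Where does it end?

Gb5

Up a minor third from Bb4: Db5 (3 semitones up).
Up a perfect fourth from Db5: Gb5 (5 semitones up).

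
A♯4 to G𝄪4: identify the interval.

minor second

Descending from A#4 to G##4 is the same interval as ascending G##4 to A#4.
G to A spans two letter names (G-A) — that makes it a second of some quality.
G##4 to A#4 is 1 semitone, a half step short of the major second (2), so this is minor.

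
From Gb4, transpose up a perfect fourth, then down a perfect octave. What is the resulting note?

Cb4

Up a perfect fourth from Gb4: Cb5 (5 semitones up).
A perfect octave down from Cb5 is Cb4.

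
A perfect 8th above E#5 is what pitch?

E#6

For an octave the letter name doesn't change: still E, an octave up.
A perfect octave spans 12 semitones, so from E#5 the target pitch is E#6.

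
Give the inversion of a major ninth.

First reduce the compound major ninth to its simple form, a major second.
The rule of nine gives the new number: 9 − 2 = 7, so a second becomes a seventh.
The quality also flips — major becomes minor — giving a minor seventh.

minor 7th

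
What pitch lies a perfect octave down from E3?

E2

For an octave the letter name doesn't change: still E, an octave down.
A perfect octave is 12 semitones; 12 semitones down from E3 gives E2.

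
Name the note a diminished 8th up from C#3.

C4

The letter stays C (same as the start), shifted an octave up.
Moving 11 semitones up from C#3 (the size of a diminished octave) reaches C4.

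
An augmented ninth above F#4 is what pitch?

G##5

Counting two letter names plus an octave up from F lands on G.
Moving 15 semitones up from F#4 (the size of an augmented ninth) reaches G##5.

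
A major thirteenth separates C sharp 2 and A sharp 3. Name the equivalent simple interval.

major sixth

Each octave removed subtracts seven from the number: 13 − 7 = 6.
So a major thirteenth is an octave plus a major sixth. The quality is unchanged.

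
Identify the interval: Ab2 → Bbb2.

A to B spans two letter names (A-B) — that makes it a second of some quality.
A major second would be 2 semitones, but Ab2 to Bbb2 is 1 — one semitone narrower, making it a minor second.

m2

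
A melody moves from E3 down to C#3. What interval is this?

Descending from E3 to C#3 is the same interval as ascending C#3 to E3.
C to E spans three letter names (C-D-E): a third.
At 3 semitones, C#3→E3 falls one short of a major third: minor.

m3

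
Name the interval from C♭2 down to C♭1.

Descending from Cb2 to Cb1 is the same interval as ascending Cb1 to Cb2.
C to C is the same letter name, plus an octave: an octave.
Counting semitones, Cb1→Cb2 is 12, which is the perfect octave.

perfect octave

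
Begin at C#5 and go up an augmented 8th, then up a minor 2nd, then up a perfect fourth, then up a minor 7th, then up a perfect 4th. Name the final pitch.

B7

An augmented octave up from C#5 is C##6.
C##6 up a minor second → D#6 (1 semitone).
D#6 up a perfect fourth → G#6 (5 semitones).
Up a minor seventh from G#6: F#7 (10 semitones up).
Up a perfect fourth from F#7: B7 (5 semitones up).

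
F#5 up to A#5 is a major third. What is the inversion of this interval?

The rule of nine gives the new number: 9 − 3 = 6, so a third becomes a sixth.
And major becomes minor under inversion, so we get a minor sixth.

m6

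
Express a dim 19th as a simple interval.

Subtracting seven from the interval number removes an octave: 19 − 14 = 5.
That makes a diminished nineteenth a compound diminished fifth — 2 octaves plus a diminished fifth.

diminished 5th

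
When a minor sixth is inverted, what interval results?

major third

Inverted interval numbers add to nine, so a sixth pairs with a third (6 + 3 = 9).
And minor becomes major under inversion, so we get a major third.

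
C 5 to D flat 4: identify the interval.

Descending from C5 to Db4 is the same interval as ascending Db4 to C5.
D to C spans seven letter names (D-E-F-G-A-B-C), so the interval is some kind of seventh.
Db4 to C5 is 11 semitones, matching the major seventh exactly, so the quality is major.

major seventh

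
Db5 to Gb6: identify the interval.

perfect 11th

D to G spans four letter names (D-E-F-G), plus an octave, so the interval is some kind of eleventh.
Db5 to Gb6 is 17 semitones, matching the perfect eleventh exactly, so the quality is perfect.
(Equivalently, a compound perfect fourth: a perfect fourth plus an octave.)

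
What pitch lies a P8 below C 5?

An octave keeps the letter name C, an octave down from C.
A perfect octave spans 12 semitones, so from C5 the target pitch is C4.

C 4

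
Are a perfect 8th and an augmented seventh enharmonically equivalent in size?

A perfect octave spans 12 semitones, and an augmented seventh also spans 12 semitones — they're enharmonic.

Yes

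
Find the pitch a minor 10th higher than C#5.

Three letters up from C (plus an octave) reaches E.
A minor tenth spans 15 semitones, so from C#5 the target pitch is E6.

E6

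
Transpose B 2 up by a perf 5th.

F sharp 3

Five letter names up from B: F.
A perfect fifth is 7 semitones; 7 semitones up from B2 gives F#3.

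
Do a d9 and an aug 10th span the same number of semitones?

No

A diminished ninth is 12 semitones but an augmented tenth is 17 semitones — different sizes.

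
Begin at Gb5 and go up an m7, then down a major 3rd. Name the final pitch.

Dbb6

Up a minor seventh from Gb5: Fb6 (10 semitones up).
A major third down from Fb6 is Dbb6.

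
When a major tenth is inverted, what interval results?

First reduce the compound major tenth to its simple form, a major third.
Interval numbers invert to sum to nine: 3 + 6 = 9, so a third inverts to a sixth.
The quality also flips — major becomes minor — giving a minor sixth.

m6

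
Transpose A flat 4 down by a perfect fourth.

The fourth takes the letter from A down to E.
A perfect fourth is 5 semitones; 5 semitones down from Ab4 gives Eb4.

E flat 4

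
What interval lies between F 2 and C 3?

P5

F to C spans five letter names (F-G-A-B-C): a fifth.
F2 to C3 is 7 semitones, matching the perfect fifth exactly, so the quality is perfect.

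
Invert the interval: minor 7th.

major second

The rule of nine gives the new number: 9 − 7 = 2, so a seventh becomes a second.
And minor becomes major under inversion, so we get a major second.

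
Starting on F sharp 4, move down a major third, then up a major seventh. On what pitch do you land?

C sharp 5

Down a major third from F#4: D4 (4 semitones down).
A major seventh up from D4 is C#5.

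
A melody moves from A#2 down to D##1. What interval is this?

Descending from A#2 to D##1 is the same interval as ascending D##1 to A#2.
D to A spans five letter names (D-E-F-G-A), plus an octave, so the interval is some kind of twelfth.
The perfect twelfth is 19 semitones; here we have 18, one semitone narrower: diminished.
(Equivalently, a compound diminished fifth: a diminished fifth plus an octave.)

d12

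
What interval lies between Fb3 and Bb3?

augmented fourth

F to B spans four letter names (F-G-A-B) — that makes it a fourth of some quality.
The perfect fourth is 5 semitones; here we have 6, one semitone wider: augmented.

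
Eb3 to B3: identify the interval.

augmented fifth

E to B spans five letter names (E-F-G-A-B), so the interval is some kind of fifth.
The perfect fifth is 7 semitones; here we have 8, one semitone wider: augmented.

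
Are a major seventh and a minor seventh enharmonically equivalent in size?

A major seventh spans 11 semitones; a minor seventh spans 10 semitones. They differ by 1.

No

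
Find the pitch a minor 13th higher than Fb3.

The thirteenth's letter: F up six letter names plus an octave → D.
A minor thirteenth is 20 semitones; 20 semitones up from Fb3 gives Dbb5.

Dbb5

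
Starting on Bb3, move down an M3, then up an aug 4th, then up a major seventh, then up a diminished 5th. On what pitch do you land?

F5

Down a major third from Bb3: Gb3 (4 semitones down).
An augmented fourth up from Gb3 is C4.
C4 up a major seventh → B4 (11 semitones).
A diminished fifth up from B4 is F5.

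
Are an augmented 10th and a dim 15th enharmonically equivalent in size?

An augmented tenth is 17 semitones but a diminished fifteenth is 23 semitones — different sizes.

No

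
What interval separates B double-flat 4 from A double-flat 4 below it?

M2

Descending from Bbb4 to Abb4 is the same interval as ascending Abb4 to Bbb4.
A to B spans two letter names (A-B): a second.
The major second spans 2 semitones, and Abb4 to Bbb4 is exactly 2 semitones — so this is a major second.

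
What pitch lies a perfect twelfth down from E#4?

A#2

The twelfth's letter: E down five letter names plus an octave → A.
A perfect twelfth is 19 semitones; 19 semitones down from E#4 gives A#2.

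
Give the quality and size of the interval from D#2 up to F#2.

m3

D to F spans three letter names (D-E-F) — that makes it a third of some quality.
D#2 to F#2 is 3 semitones, a half step short of the major third (4), so this is minor.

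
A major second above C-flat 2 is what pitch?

Two letter names up from C: D.
A major second spans 2 semitones, so from Cb2 the target pitch is Db2.

D-flat 2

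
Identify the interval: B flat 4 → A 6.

major 14th

B to A spans seven letter names (B-C-D-E-F-G-A), plus an octave: a fourteenth.
The major fourteenth spans 23 semitones, and Bb4 to A6 is exactly 23 semitones — so this is a major fourteenth.
(Equivalently, a compound major seventh: a major seventh plus an octave.)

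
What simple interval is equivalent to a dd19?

Take out 2 octaves (14 from the number): 19 − 14 = 5.
So a doubly diminished nineteenth is 2 octaves plus a doubly diminished fifth. The quality is unchanged.

dd5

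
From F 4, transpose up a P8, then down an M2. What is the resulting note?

E flat 5

F4 up a perfect octave → F5 (12 semitones).
A major second down from F5 is Eb5.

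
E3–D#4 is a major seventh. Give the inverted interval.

Interval numbers invert to sum to nine: 7 + 2 = 9, so a seventh inverts to a second.
The quality also flips — major becomes minor — giving a minor second.

m2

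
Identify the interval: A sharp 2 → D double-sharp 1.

diminished twelfth

Descending from A#2 to D##1 is the same interval as ascending D##1 to A#2.
D to A spans five letter names (D-E-F-G-A), plus an octave — that makes it a twelfth of some quality.
The perfect twelfth is 19 semitones; here we have 18, one semitone narrower: diminished.
(Equivalently, a compound diminished fifth: a diminished fifth plus an octave.)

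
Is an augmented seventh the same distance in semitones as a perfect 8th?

Yes

An augmented seventh spans 12 semitones, and a perfect octave also spans 12 semitones — they're enharmonic.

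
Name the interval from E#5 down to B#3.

P11

Descending from E#5 to B#3 is the same interval as ascending B#3 to E#5.
B to E spans four letter names (B-C-D-E), plus an octave — that makes it an eleventh of some quality.
B#3 to E#5 is 17 semitones, matching the perfect eleventh exactly, so the quality is perfect.
(Equivalently, a compound perfect fourth: a perfect fourth plus an octave.)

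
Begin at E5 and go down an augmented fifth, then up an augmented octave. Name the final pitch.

A5

E5 down an augmented fifth → Ab4 (8 semitones).
Up an augmented octave from Ab4: A5 (13 semitones up).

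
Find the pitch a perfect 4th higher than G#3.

C#4

Four letter names up from G: C.
Moving 5 semitones up from G#3 (the size of a perfect fourth) reaches C#4.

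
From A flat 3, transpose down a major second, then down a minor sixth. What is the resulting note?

A major second down from Ab3 is Gb3.
Gb3 down a minor sixth → Bb2 (8 semitones).

B flat 2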